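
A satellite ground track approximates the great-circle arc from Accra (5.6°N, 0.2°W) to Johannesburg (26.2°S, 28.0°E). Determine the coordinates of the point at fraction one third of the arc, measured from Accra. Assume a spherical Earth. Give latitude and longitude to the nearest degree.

From cos δ = sin φ₁ sin φ₂ + cos φ₁ cos φ₂ cos Δλ, the central angle is δ ≈ 0.732 rad (41.9°).
Interpolate at f = 1/3 with slerp weights a = sin((1−f)δ)/sin δ ≈ 0.702, b = sin(fδ)/sin δ ≈ 0.361.
p = a·p₁ + b·p₂ ≈ (0.985, 0.150, -0.091); φ = arcsin(p_z) ≈ -5.23°, λ = atan2(p_y, p_x) ≈ 8.65°.

≈ 5°S, 9°E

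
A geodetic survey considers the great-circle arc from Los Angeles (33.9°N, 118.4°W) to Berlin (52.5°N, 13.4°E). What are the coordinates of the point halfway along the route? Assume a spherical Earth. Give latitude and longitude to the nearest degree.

≈ 65°N, 71°W

Convert each endpoint to a unit vector on the sphere (x = cos φ cos λ, y = cos φ sin λ, z = sin φ).
The central angle between the endpoints is δ = arccos(p₁·p₂) ≈ 1.465 rad (83.9°).
Interpolate at f = 1/2 with slerp weights a = sin((1−f)δ)/sin δ ≈ 0.672, b = sin(fδ)/sin δ ≈ 0.672.
p = a·p₁ + b·p₂ ≈ (0.133, -0.396, 0.909); φ = arcsin(p_z) ≈ 65.31°, λ = atan2(p_y, p_x) ≈ -71.47°.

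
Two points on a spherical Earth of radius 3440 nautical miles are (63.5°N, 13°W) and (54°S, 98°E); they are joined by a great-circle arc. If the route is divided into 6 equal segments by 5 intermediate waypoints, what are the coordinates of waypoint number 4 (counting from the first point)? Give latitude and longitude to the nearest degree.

≈ (14°S, 64°E)

Write both endpoints as unit vectors p₁, p₂ with components (cos φ cos λ, cos φ sin λ, sin φ).
The central angle between the endpoints is δ = arccos(p₁·p₂) ≈ 2.529 rad (144.9°).
Interpolate at f = 4/6 with slerp weights a = sin((1−f)δ)/sin δ ≈ 1.298, b = sin(fδ)/sin δ ≈ 1.727.
p = a·p₁ + b·p₂ ≈ (0.423, 0.875, -0.236); φ = arcsin(p_z) ≈ -13.63°, λ = atan2(p_y, p_x) ≈ 64.20°.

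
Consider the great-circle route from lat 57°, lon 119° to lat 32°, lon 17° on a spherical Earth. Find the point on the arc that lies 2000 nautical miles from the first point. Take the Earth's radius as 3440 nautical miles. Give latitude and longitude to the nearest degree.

Write both endpoints as unit vectors p₁, p₂ with components (cos φ cos λ, cos φ sin λ, sin φ).
The central angle between the endpoints is δ = arccos(p₁·p₂) ≈ 1.215 rad (69.6°). The total great-circle distance is δ·R ≈ 1.215 × 3440 ≈ 4179 nmi, so the target fraction is f = 2000/4179 ≈ 0.479.
Interpolate at f ≈ 0.479 with slerp weights a = sin((1−f)δ)/sin δ ≈ 0.632, b = sin(fδ)/sin δ ≈ 0.586.
p = a·p₁ + b·p₂ ≈ (0.308, 0.446, 0.840); φ = arcsin(p_z) ≈ 57.16°, λ = atan2(p_y, p_x) ≈ 55.34°.

≈ lat 57°, lon 55°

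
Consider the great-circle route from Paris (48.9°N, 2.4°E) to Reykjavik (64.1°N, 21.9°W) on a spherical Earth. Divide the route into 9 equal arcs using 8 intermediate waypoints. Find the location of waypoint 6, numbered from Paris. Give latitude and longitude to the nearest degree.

≈ 60°N, 11°W

The haversine formula gives a central angle δ ≈ 0.349 rad (20.0°) between the endpoints.
Interpolate at f = 6/9 with slerp weights a = sin((1−f)δ)/sin δ ≈ 0.339, b = sin(fδ)/sin δ ≈ 0.674.
p = a·p₁ + b·p₂ ≈ (0.496, -0.101, 0.862); φ = arcsin(p_z) ≈ 59.58°, λ = atan2(p_y, p_x) ≈ -11.45°.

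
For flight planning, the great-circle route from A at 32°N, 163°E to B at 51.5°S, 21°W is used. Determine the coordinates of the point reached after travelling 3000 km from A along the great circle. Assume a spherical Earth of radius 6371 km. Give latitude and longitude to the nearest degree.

Write both endpoints as unit vectors p₁, p₂ with components (cos φ cos λ, cos φ sin λ, sin φ).
The central angle between the endpoints is δ = arccos(p₁·p₂) ≈ 2.797 rad (160.3°). The total great-circle distance is δ·R ≈ 2.797 × 6371 ≈ 17822 km, so the target fraction is f = 3000/17822 ≈ 0.168.
Interpolate at f ≈ 0.168 with slerp weights a = sin((1−f)δ)/sin δ ≈ 2.157, b = sin(fδ)/sin δ ≈ 1.345.
p = a·p₁ + b·p₂ ≈ (-0.968, 0.235, 0.091); φ = arcsin(p_z) ≈ 5.20°, λ = atan2(p_y, p_x) ≈ 166.36°.

≈ 5°N, 166°E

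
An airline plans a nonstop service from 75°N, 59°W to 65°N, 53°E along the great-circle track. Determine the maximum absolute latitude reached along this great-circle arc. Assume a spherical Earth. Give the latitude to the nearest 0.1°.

≈ 79.4°N

The great circle lies in the plane with unit normal n̂ = (p₁ × p₂)/|p₁ × p₂|.
Here n̂_z ≈ +0.184; the vertex latitude is φ_max = arccos|n̂_z| ≈ 79.4°.
Check via Clairaut: cos φ_max = |cos φ₁| · sin C = cos(75.0°)·sin(45.3°) ≈ 0.184, again giving ≈ 79.4°.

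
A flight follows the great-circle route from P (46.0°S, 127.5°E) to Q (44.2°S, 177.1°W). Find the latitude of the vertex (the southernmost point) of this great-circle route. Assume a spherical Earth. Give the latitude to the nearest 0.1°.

The great circle lies in the plane with unit normal n̂ = (p₁ × p₂)/|p₁ × p₂|.
Here n̂_z ≈ +0.661; the vertex latitude is φ_max = arccos|n̂_z| ≈ 48.6°.
Check via Clairaut: cos φ_max = |cos φ₁| · sin C = cos(46.0°)·sin(108.0°) ≈ 0.661, again giving ≈ 48.6°.

≈ 48.6°S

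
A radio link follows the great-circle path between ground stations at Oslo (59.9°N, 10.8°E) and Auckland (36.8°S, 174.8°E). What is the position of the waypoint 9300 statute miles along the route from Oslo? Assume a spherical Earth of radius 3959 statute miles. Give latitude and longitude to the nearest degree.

Convert each endpoint to a unit vector on the sphere (x = cos φ cos λ, y = cos φ sin λ, z = sin φ).
The central angle between the endpoints is δ = arccos(p₁·p₂) ≈ 2.700 rad (154.7°). The total great-circle distance is δ·R ≈ 2.700 × 3959 ≈ 10691 mi, so the target fraction is f = 9300/10691 ≈ 0.870.
Interpolate at f ≈ 0.870 with slerp weights a = sin((1−f)δ)/sin δ ≈ 0.806, b = sin(fδ)/sin δ ≈ 1.668.
p = a·p₁ + b·p₂ ≈ (-0.933, 0.197, -0.302); φ = arcsin(p_z) ≈ -17.56°, λ = atan2(p_y, p_x) ≈ 168.09°.

≈ (18°S, 168°E)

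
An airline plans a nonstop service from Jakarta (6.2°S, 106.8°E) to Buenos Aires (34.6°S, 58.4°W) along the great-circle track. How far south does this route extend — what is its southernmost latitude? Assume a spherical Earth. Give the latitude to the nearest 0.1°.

The great circle lies in the plane with unit normal n̂ = (p₁ × p₂)/|p₁ × p₂|.
Here n̂_z ≈ -0.306; the vertex latitude is φ_max = arccos|n̂_z| ≈ 72.2°.
Check via Clairaut: cos φ_max = |cos φ₁| · sin C = cos(6.2°)·sin(162.1°) ≈ 0.306, again giving ≈ 72.2°.

≈ 72.2°S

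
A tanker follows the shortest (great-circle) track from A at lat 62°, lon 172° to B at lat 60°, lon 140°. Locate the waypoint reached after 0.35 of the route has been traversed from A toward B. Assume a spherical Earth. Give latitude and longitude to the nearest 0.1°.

≈ lat 62.2°, lon 160.4°

Write both endpoints as unit vectors p₁, p₂ with components (cos φ cos λ, cos φ sin λ, sin φ).
The central angle between the endpoints is δ = arccos(p₁·p₂) ≈ 0.270 rad (15.5°).
Interpolate at f = 0.35 with slerp weights a = sin((1−f)δ)/sin δ ≈ 0.655, b = sin(fδ)/sin δ ≈ 0.354.
p = a·p₁ + b·p₂ ≈ (-0.440, 0.156, 0.884); φ = arcsin(p_z) ≈ 62.17°, λ = atan2(p_y, p_x) ≈ 160.42°.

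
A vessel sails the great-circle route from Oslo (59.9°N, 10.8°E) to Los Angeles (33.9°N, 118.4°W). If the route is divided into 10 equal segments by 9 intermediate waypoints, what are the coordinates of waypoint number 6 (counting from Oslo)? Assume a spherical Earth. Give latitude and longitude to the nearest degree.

Write both endpoints as unit vectors p₁, p₂ with components (cos φ cos λ, cos φ sin λ, sin φ).
The central angle between the endpoints is δ = arccos(p₁·p₂) ≈ 1.350 rad (77.3°).
Interpolate at f = 6/10 with slerp weights a = sin((1−f)δ)/sin δ ≈ 0.527, b = sin(fδ)/sin δ ≈ 0.742.
p = a·p₁ + b·p₂ ≈ (-0.033, -0.492, 0.870); φ = arcsin(p_z) ≈ 60.43°, λ = atan2(p_y, p_x) ≈ -93.89°.

≈ (60°N, 94°W)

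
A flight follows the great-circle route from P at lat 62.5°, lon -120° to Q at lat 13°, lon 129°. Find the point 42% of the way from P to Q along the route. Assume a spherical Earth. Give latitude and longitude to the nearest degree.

≈ lat 56°, lon 165°

Write both endpoints as unit vectors p₁, p₂ with components (cos φ cos λ, cos φ sin λ, sin φ).
The central angle between the endpoints is δ = arccos(p₁·p₂) ≈ 1.532 rad (87.8°).
Interpolate at f = 0.42 with slerp weights a = sin((1−f)δ)/sin δ ≈ 0.777, b = sin(fδ)/sin δ ≈ 0.601.
p = a·p₁ + b·p₂ ≈ (-0.548, 0.144, 0.824); φ = arcsin(p_z) ≈ 55.51°, λ = atan2(p_y, p_x) ≈ 165.26°.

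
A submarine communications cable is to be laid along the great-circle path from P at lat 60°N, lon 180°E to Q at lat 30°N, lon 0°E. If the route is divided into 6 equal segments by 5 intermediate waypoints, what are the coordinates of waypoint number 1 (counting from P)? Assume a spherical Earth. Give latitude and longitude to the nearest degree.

≈ lat 75°N, lon 180°E

Write both endpoints as unit vectors p₁, p₂ with components (cos φ cos λ, cos φ sin λ, sin φ).
The central angle between the endpoints is δ = arccos(p₁·p₂) ≈ 1.571 rad (90.0°).
Interpolate at f = 1/6 with slerp weights a = sin((1−f)δ)/sin δ ≈ 0.966, b = sin(fδ)/sin δ ≈ 0.259.
p = a·p₁ + b·p₂ ≈ (-0.259, 0.000, 0.966); φ = arcsin(p_z) ≈ 75.00°, λ = atan2(p_y, p_x) ≈ 180.00°.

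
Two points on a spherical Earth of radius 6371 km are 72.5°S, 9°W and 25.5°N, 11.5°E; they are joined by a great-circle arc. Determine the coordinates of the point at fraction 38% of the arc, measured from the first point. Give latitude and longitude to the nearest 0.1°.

Convert each endpoint to a unit vector on the sphere (x = cos φ cos λ, y = cos φ sin λ, z = sin φ).
The central angle between the endpoints is δ = arccos(p₁·p₂) ≈ 1.728 rad (99.0°).
Interpolate at f = 0.38 with slerp weights a = sin((1−f)δ)/sin δ ≈ 0.889, b = sin(fδ)/sin δ ≈ 0.618.
p = a·p₁ + b·p₂ ≈ (0.811, 0.069, -0.582); φ = arcsin(p_z) ≈ -35.56°, λ = atan2(p_y, p_x) ≈ 4.89°.

≈ 35.6°S, 4.9°E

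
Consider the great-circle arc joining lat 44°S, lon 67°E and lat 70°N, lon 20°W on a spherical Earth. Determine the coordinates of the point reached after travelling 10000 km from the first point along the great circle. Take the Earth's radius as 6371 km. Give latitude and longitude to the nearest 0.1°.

≈ lat 40.1°N, lon 31.5°E

From cos δ = sin φ₁ sin φ₂ + cos φ₁ cos φ₂ cos Δλ, the central angle is δ ≈ 2.265 rad (129.8°). The total great-circle distance is δ·R ≈ 2.265 × 6371 ≈ 14431 km, so the target fraction is f = 10000/14431 ≈ 0.693.
Interpolate at f ≈ 0.693 with slerp weights a = sin((1−f)δ)/sin δ ≈ 0.834, b = sin(fδ)/sin δ ≈ 1.301.
p = a·p₁ + b·p₂ ≈ (0.653, 0.400, 0.644); φ = arcsin(p_z) ≈ 40.06°, λ = atan2(p_y, p_x) ≈ 31.50°.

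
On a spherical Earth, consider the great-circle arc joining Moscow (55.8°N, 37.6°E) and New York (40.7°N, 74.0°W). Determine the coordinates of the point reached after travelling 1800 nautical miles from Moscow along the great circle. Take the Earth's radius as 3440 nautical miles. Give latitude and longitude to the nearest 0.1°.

≈ (63.9°N, 22.4°W)

From cos δ = sin φ₁ sin φ₂ + cos φ₁ cos φ₂ cos Δλ, the central angle is δ ≈ 1.178 rad (67.5°). The total great-circle distance is δ·R ≈ 1.178 × 3440 ≈ 4053 nmi, so the target fraction is f = 1800/4053 ≈ 0.444.
Interpolate at f ≈ 0.444 with slerp weights a = sin((1−f)δ)/sin δ ≈ 0.659, b = sin(fδ)/sin δ ≈ 0.541.
p = a·p₁ + b·p₂ ≈ (0.407, -0.168, 0.898); φ = arcsin(p_z) ≈ 63.90°, λ = atan2(p_y, p_x) ≈ -22.45°.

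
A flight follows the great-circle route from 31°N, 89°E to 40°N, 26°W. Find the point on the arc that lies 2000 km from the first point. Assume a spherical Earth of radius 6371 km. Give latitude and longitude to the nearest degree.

≈ 43°N, 72°E

Convert each endpoint to a unit vector on the sphere (x = cos φ cos λ, y = cos φ sin λ, z = sin φ).
The central angle between the endpoints is δ = arccos(p₁·p₂) ≈ 1.517 rad (86.9°). The total great-circle distance is δ·R ≈ 1.517 × 6371 ≈ 9666 km, so the target fraction is f = 2000/9666 ≈ 0.207.
Interpolate at f ≈ 0.207 with slerp weights a = sin((1−f)δ)/sin δ ≈ 0.935, b = sin(fδ)/sin δ ≈ 0.309.
p = a·p₁ + b·p₂ ≈ (0.227, 0.697, 0.680); φ = arcsin(p_z) ≈ 42.85°, λ = atan2(p_y, p_x) ≈ 71.97°.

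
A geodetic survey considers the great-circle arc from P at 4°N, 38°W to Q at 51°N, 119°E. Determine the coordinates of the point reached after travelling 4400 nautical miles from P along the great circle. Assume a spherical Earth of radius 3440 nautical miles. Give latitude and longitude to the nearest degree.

≈ 69°N, 13°E

Convert each endpoint to a unit vector on the sphere (x = cos φ cos λ, y = cos φ sin λ, z = sin φ).
The central angle between the endpoints is δ = arccos(p₁·p₂) ≈ 2.122 rad (121.6°). The total great-circle distance is δ·R ≈ 2.122 × 3440 ≈ 7300 nmi, so the target fraction is f = 4400/7300 ≈ 0.603.
Interpolate at f ≈ 0.603 with slerp weights a = sin((1−f)δ)/sin δ ≈ 0.876, b = sin(fδ)/sin δ ≈ 1.124.
p = a·p₁ + b·p₂ ≈ (0.346, 0.081, 0.935); φ = arcsin(p_z) ≈ 69.20°, λ = atan2(p_y, p_x) ≈ 13.12°.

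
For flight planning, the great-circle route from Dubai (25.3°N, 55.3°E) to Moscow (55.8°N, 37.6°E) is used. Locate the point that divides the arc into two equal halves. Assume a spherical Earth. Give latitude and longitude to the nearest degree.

Convert each endpoint to a unit vector on the sphere (x = cos φ cos λ, y = cos φ sin λ, z = sin φ).
The central angle between the endpoints is δ = arccos(p₁·p₂) ≈ 0.578 rad (33.1°).
Interpolate at f = 1/2 with slerp weights a = sin((1−f)δ)/sin δ ≈ 0.522, b = sin(fδ)/sin δ ≈ 0.522.
p = a·p₁ + b·p₂ ≈ (0.501, 0.567, 0.654); φ = arcsin(p_z) ≈ 40.87°, λ = atan2(p_y, p_x) ≈ 48.53°.

≈ 41°N, 49°E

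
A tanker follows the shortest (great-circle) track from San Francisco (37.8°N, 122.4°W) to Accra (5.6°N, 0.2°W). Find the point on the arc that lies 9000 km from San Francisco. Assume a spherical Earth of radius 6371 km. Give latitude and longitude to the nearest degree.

≈ 26°N, 24°W

Convert each endpoint to a unit vector on the sphere (x = cos φ cos λ, y = cos φ sin λ, z = sin φ).
The central angle between the endpoints is δ = arccos(p₁·p₂) ≈ 1.938 rad (111.1°). The total great-circle distance is δ·R ≈ 1.938 × 6371 ≈ 12349 km, so the target fraction is f = 9000/12349 ≈ 0.729.
Interpolate at f ≈ 0.729 with slerp weights a = sin((1−f)δ)/sin δ ≈ 0.538, b = sin(fδ)/sin δ ≈ 1.058.
p = a·p₁ + b·p₂ ≈ (0.825, -0.362, 0.433); φ = arcsin(p_z) ≈ 25.64°, λ = atan2(p_y, p_x) ≈ -23.70°.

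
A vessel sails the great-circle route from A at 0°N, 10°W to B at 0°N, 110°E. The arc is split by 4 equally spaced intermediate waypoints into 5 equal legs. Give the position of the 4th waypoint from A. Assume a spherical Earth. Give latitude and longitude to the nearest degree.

From cos δ = sin φ₁ sin φ₂ + cos φ₁ cos φ₂ cos Δλ, the central angle is δ ≈ 2.094 rad (120.0°).
Interpolate at f = 4/5 with slerp weights a = sin((1−f)δ)/sin δ ≈ 0.470, b = sin(fδ)/sin δ ≈ 1.148.
p = a·p₁ + b·p₂ ≈ (0.070, 0.998, 0.000); φ = arcsin(p_z) ≈ 0.00°, λ = atan2(p_y, p_x) ≈ 86.00°.

≈ 0°N, 86°E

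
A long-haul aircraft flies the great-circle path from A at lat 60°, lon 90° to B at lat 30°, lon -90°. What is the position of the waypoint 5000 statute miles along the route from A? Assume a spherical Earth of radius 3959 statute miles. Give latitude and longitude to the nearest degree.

Convert each endpoint to a unit vector on the sphere (x = cos φ cos λ, y = cos φ sin λ, z = sin φ).
The central angle between the endpoints is δ = arccos(p₁·p₂) ≈ 1.571 rad (90.0°). The total great-circle distance is δ·R ≈ 1.571 × 3959 ≈ 6219 mi, so the target fraction is f = 5000/6219 ≈ 0.804.
Interpolate at f ≈ 0.804 with slerp weights a = sin((1−f)δ)/sin δ ≈ 0.303, b = sin(fδ)/sin δ ≈ 0.953.
p = a·p₁ + b·p₂ ≈ (0.000, -0.674, 0.739); φ = arcsin(p_z) ≈ 47.64°, λ = atan2(p_y, p_x) ≈ -90.00°.

≈ lat 48°, lon -90°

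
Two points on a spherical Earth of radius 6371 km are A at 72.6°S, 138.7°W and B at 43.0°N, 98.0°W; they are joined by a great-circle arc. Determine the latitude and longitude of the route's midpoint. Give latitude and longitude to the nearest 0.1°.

≈ 15.6°S, 109.5°W

Write both endpoints as unit vectors p₁, p₂ with components (cos φ cos λ, cos φ sin λ, sin φ).
The central angle between the endpoints is δ = arccos(p₁·p₂) ≈ 2.077 rad (119.0°).
Interpolate at f = 1/2 with slerp weights a = sin((1−f)δ)/sin δ ≈ 0.985, b = sin(fδ)/sin δ ≈ 0.985.
p = a·p₁ + b·p₂ ≈ (-0.322, -0.908, -0.268); φ = arcsin(p_z) ≈ -15.56°, λ = atan2(p_y, p_x) ≈ -109.50°.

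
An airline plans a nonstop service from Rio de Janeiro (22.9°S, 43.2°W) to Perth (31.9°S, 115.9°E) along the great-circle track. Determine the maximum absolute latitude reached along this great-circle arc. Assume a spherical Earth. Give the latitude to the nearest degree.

≈ 71°S

The great circle lies in the plane with unit normal n̂ = (p₁ × p₂)/|p₁ × p₂|.
Here n̂_z ≈ +0.328; the vertex latitude is φ_max = arccos|n̂_z| ≈ 70.9°.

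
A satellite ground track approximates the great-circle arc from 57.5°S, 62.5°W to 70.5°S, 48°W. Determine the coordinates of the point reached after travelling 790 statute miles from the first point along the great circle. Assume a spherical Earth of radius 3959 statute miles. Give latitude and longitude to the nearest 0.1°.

≈ 68.0°S, 52.3°W

Write both endpoints as unit vectors p₁, p₂ with components (cos φ cos λ, cos φ sin λ, sin φ).
The central angle between the endpoints is δ = arccos(p₁·p₂) ≈ 0.251 rad (14.4°). The total great-circle distance is δ·R ≈ 0.251 × 3959 ≈ 994 mi, so the target fraction is f = 790/994 ≈ 0.795.
Interpolate at f ≈ 0.795 with slerp weights a = sin((1−f)δ)/sin δ ≈ 0.207, b = sin(fδ)/sin δ ≈ 0.798.
p = a·p₁ + b·p₂ ≈ (0.230, -0.297, -0.927); φ = arcsin(p_z) ≈ -67.96°, λ = atan2(p_y, p_x) ≈ -52.26°.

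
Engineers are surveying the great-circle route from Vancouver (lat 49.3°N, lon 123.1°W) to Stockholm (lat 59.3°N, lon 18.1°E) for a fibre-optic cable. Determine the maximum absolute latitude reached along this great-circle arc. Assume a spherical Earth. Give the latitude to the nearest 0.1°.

≈ 76.9°N

The great circle lies in the plane with unit normal n̂ = (p₁ × p₂)/|p₁ × p₂|.
Here n̂_z ≈ +0.227; the vertex latitude is φ_max = arccos|n̂_z| ≈ 76.9°.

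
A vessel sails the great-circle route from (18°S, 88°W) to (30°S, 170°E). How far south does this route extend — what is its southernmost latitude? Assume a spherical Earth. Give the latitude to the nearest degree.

The great circle lies in the plane with unit normal n̂ = (p₁ × p₂)/|p₁ × p₂|.
Here n̂_z ≈ -0.806; the vertex latitude is φ_max = arccos|n̂_z| ≈ 36.3°.

≈ 36°S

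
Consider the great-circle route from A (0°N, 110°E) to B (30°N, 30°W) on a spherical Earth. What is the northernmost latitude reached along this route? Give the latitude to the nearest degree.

≈ 42°N

The great circle lies in the plane with unit normal n̂ = (p₁ × p₂)/|p₁ × p₂|.
Here n̂_z ≈ -0.744; the vertex latitude is φ_max = arccos|n̂_z| ≈ 41.9°.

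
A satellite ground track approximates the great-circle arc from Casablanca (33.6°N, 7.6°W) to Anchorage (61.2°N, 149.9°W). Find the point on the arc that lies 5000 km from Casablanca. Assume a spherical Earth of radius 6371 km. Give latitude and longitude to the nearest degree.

≈ 72°N, 52°W

Write both endpoints as unit vectors p₁, p₂ with components (cos φ cos λ, cos φ sin λ, sin φ).
The central angle between the endpoints is δ = arccos(p₁·p₂) ≈ 1.403 rad (80.4°). The total great-circle distance is δ·R ≈ 1.403 × 6371 ≈ 8936 km, so the target fraction is f = 5000/8936 ≈ 0.560.
Interpolate at f ≈ 0.560 with slerp weights a = sin((1−f)δ)/sin δ ≈ 0.587, b = sin(fδ)/sin δ ≈ 0.717.
p = a·p₁ + b·p₂ ≈ (0.186, -0.238, 0.953); φ = arcsin(p_z) ≈ 72.41°, λ = atan2(p_y, p_x) ≈ -51.94°.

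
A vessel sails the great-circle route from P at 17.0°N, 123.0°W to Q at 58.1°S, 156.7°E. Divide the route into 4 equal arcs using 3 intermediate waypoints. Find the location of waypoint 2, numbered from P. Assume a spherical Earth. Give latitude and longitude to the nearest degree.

Write both endpoints as unit vectors p₁, p₂ with components (cos φ cos λ, cos φ sin λ, sin φ).
The central angle between the endpoints is δ = arccos(p₁·p₂) ≈ 1.735 rad (99.4°).
Interpolate at f = 2/4 with slerp weights a = sin((1−f)δ)/sin δ ≈ 0.773, b = sin(fδ)/sin δ ≈ 0.773.
p = a·p₁ + b·p₂ ≈ (-0.778, -0.458, -0.430); φ = arcsin(p_z) ≈ -25.48°, λ = atan2(p_y, p_x) ≈ -149.49°.

≈ 25°S, 149°W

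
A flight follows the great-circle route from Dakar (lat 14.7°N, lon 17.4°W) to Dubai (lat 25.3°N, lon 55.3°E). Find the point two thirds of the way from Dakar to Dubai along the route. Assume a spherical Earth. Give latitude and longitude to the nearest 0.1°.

Write both endpoints as unit vectors p₁, p₂ with components (cos φ cos λ, cos φ sin λ, sin φ).
The central angle between the endpoints is δ = arccos(p₁·p₂) ≈ 1.193 rad (68.4°).
Interpolate at f = 2/3 with slerp weights a = sin((1−f)δ)/sin δ ≈ 0.417, b = sin(fδ)/sin δ ≈ 0.768.
p = a·p₁ + b·p₂ ≈ (0.780, 0.451, 0.434); φ = arcsin(p_z) ≈ 25.73°, λ = atan2(p_y, p_x) ≈ 30.01°.

≈ lat 25.7°N, lon 30.0°E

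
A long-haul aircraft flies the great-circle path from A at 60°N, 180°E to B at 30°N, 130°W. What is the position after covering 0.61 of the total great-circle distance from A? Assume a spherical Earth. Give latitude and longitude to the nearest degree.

≈ 44°N, 143°W

The haversine formula gives a central angle δ ≈ 0.779 rad (44.7°) between the endpoints.
Interpolate at f = 0.61 with slerp weights a = sin((1−f)δ)/sin δ ≈ 0.426, b = sin(fδ)/sin δ ≈ 0.651.
p = a·p₁ + b·p₂ ≈ (-0.575, -0.432, 0.694); φ = arcsin(p_z) ≈ 43.98°, λ = atan2(p_y, p_x) ≈ -143.10°.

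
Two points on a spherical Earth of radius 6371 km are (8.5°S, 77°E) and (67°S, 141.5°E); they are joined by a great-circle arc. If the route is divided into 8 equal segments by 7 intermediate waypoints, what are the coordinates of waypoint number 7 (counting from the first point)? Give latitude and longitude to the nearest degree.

Convert each endpoint to a unit vector on the sphere (x = cos φ cos λ, y = cos φ sin λ, z = sin φ).
The central angle between the endpoints is δ = arccos(p₁·p₂) ≈ 1.264 rad (72.4°).
Interpolate at f = 7/8 with slerp weights a = sin((1−f)δ)/sin δ ≈ 0.165, b = sin(fδ)/sin δ ≈ 0.938.
p = a·p₁ + b·p₂ ≈ (-0.250, 0.387, -0.887); φ = arcsin(p_z) ≈ -62.56°, λ = atan2(p_y, p_x) ≈ 122.86°.

≈ (63°S, 123°E)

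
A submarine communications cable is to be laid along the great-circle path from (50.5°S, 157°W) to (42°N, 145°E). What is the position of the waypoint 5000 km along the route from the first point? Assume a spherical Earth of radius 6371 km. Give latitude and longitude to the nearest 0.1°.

≈ (11.9°S, 174.8°E)

From cos δ = sin φ₁ sin φ₂ + cos φ₁ cos φ₂ cos Δλ, the central angle is δ ≈ 1.840 rad (105.4°). The total great-circle distance is δ·R ≈ 1.840 × 6371 ≈ 11722 km, so the target fraction is f = 5000/11722 ≈ 0.427.
Interpolate at f ≈ 0.427 with slerp weights a = sin((1−f)δ)/sin δ ≈ 0.902, b = sin(fδ)/sin δ ≈ 0.733.
p = a·p₁ + b·p₂ ≈ (-0.975, 0.088, -0.206); φ = arcsin(p_z) ≈ -11.88°, λ = atan2(p_y, p_x) ≈ 174.83°.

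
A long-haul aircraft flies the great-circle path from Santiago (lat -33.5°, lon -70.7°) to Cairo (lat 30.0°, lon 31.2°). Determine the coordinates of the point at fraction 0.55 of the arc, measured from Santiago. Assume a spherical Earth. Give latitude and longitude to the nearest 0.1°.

≈ lat 0.8°, lon -13.9°

Convert each endpoint to a unit vector on the sphere (x = cos φ cos λ, y = cos φ sin λ, z = sin φ).
The central angle between the endpoints is δ = arccos(p₁·p₂) ≈ 2.010 rad (115.1°).
Interpolate at f = 0.55 with slerp weights a = sin((1−f)δ)/sin δ ≈ 0.868, b = sin(fδ)/sin δ ≈ 0.987.
p = a·p₁ + b·p₂ ≈ (0.971, -0.241, 0.014); φ = arcsin(p_z) ≈ 0.82°, λ = atan2(p_y, p_x) ≈ -13.92°.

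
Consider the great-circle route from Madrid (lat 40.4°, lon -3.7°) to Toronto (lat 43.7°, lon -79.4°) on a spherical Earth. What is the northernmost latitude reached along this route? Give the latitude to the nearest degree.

The great circle lies in the plane with unit normal n̂ = (p₁ × p₂)/|p₁ × p₂|.
Here n̂_z ≈ -0.657; the vertex latitude is φ_max = arccos|n̂_z| ≈ 48.9°.
Check via Clairaut: cos φ_max = |cos φ₁| · sin C = cos(40.4°)·sin(59.6°) ≈ 0.657, again giving ≈ 48.9°.

≈ 49°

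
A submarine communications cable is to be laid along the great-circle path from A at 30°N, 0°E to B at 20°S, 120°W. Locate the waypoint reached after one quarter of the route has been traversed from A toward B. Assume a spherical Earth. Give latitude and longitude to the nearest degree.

≈ 23°N, 34°W

Write both endpoints as unit vectors p₁, p₂ with components (cos φ cos λ, cos φ sin λ, sin φ).
The central angle between the endpoints is δ = arccos(p₁·p₂) ≈ 2.187 rad (125.3°).
Interpolate at f = 1/4 with slerp weights a = sin((1−f)δ)/sin δ ≈ 1.222, b = sin(fδ)/sin δ ≈ 0.637.
p = a·p₁ + b·p₂ ≈ (0.759, -0.518, 0.393); φ = arcsin(p_z) ≈ 23.16°, λ = atan2(p_y, p_x) ≈ -34.32°.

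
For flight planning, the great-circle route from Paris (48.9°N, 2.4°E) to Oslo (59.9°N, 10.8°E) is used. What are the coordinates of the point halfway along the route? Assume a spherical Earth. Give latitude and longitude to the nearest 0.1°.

Write both endpoints as unit vectors p₁, p₂ with components (cos φ cos λ, cos φ sin λ, sin φ).
The central angle between the endpoints is δ = arccos(p₁·p₂) ≈ 0.210 rad (12.0°).
Interpolate at f = 1/2 with slerp weights a = sin((1−f)δ)/sin δ ≈ 0.503, b = sin(fδ)/sin δ ≈ 0.503.
p = a·p₁ + b·p₂ ≈ (0.578, 0.061, 0.814); φ = arcsin(p_z) ≈ 54.47°, λ = atan2(p_y, p_x) ≈ 6.03°.

≈ 54.5°N, 6.0°E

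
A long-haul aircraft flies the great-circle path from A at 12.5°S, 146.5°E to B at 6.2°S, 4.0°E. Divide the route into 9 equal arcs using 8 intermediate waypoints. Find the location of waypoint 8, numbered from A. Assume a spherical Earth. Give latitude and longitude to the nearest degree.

≈ 13°S, 18°E

Write both endpoints as unit vectors p₁, p₂ with components (cos φ cos λ, cos φ sin λ, sin φ).
The central angle between the endpoints is δ = arccos(p₁·p₂) ≈ 2.414 rad (138.3°).
Interpolate at f = 8/9 with slerp weights a = sin((1−f)δ)/sin δ ≈ 0.398, b = sin(fδ)/sin δ ≈ 1.262.
p = a·p₁ + b·p₂ ≈ (0.927, 0.302, -0.222); φ = arcsin(p_z) ≈ -12.85°, λ = atan2(p_y, p_x) ≈ 18.05°.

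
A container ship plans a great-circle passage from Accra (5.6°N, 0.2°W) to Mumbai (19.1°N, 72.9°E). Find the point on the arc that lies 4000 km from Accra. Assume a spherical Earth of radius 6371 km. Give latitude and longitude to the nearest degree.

≈ 15°N, 35°E

Write both endpoints as unit vectors p₁, p₂ with components (cos φ cos λ, cos φ sin λ, sin φ).
The central angle between the endpoints is δ = arccos(p₁·p₂) ≈ 1.261 rad (72.2°). The total great-circle distance is δ·R ≈ 1.261 × 6371 ≈ 8031 km, so the target fraction is f = 4000/8031 ≈ 0.498.
Interpolate at f ≈ 0.498 with slerp weights a = sin((1−f)δ)/sin δ ≈ 0.621, b = sin(fδ)/sin δ ≈ 0.617.
p = a·p₁ + b·p₂ ≈ (0.789, 0.555, 0.262); φ = arcsin(p_z) ≈ 15.21°, λ = atan2(p_y, p_x) ≈ 35.11°.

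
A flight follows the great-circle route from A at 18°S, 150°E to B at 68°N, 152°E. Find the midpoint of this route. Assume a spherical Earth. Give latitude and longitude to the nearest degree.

≈ 25°N, 151°E

Convert each endpoint to a unit vector on the sphere (x = cos φ cos λ, y = cos φ sin λ, z = sin φ).
The central angle between the endpoints is δ = arccos(p₁·p₂) ≈ 1.501 rad (86.0°).
Interpolate at f = 1/2 with slerp weights a = sin((1−f)δ)/sin δ ≈ 0.684, b = sin(fδ)/sin δ ≈ 0.684.
p = a·p₁ + b·p₂ ≈ (-0.789, 0.445, 0.423); φ = arcsin(p_z) ≈ 25.00°, λ = atan2(p_y, p_x) ≈ 150.57°.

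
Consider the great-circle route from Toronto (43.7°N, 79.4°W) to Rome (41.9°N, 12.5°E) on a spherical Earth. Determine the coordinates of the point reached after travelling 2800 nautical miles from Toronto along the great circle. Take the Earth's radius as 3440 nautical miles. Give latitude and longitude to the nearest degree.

≈ 50°N, 9°W

Convert each endpoint to a unit vector on the sphere (x = cos φ cos λ, y = cos φ sin λ, z = sin φ).
The central angle between the endpoints is δ = arccos(p₁·p₂) ≈ 1.111 rad (63.7°). The total great-circle distance is δ·R ≈ 1.111 × 3440 ≈ 3823 nmi, so the target fraction is f = 2800/3823 ≈ 0.732.
Interpolate at f ≈ 0.732 with slerp weights a = sin((1−f)δ)/sin δ ≈ 0.327, b = sin(fδ)/sin δ ≈ 0.811.
p = a·p₁ + b·p₂ ≈ (0.633, -0.102, 0.768); φ = arcsin(p_z) ≈ 50.13°, λ = atan2(p_y, p_x) ≈ -9.12°.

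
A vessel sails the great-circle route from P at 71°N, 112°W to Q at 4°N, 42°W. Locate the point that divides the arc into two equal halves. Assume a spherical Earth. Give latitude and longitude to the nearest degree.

Convert each endpoint to a unit vector on the sphere (x = cos φ cos λ, y = cos φ sin λ, z = sin φ).
The central angle between the endpoints is δ = arccos(p₁·p₂) ≈ 1.393 rad (79.8°).
Interpolate at f = 1/2 with slerp weights a = sin((1−f)δ)/sin δ ≈ 0.652, b = sin(fδ)/sin δ ≈ 0.652.
p = a·p₁ + b·p₂ ≈ (0.404, -0.632, 0.662); φ = arcsin(p_z) ≈ 41.43°, λ = atan2(p_y, p_x) ≈ -57.42°.

≈ 41°N, 57°W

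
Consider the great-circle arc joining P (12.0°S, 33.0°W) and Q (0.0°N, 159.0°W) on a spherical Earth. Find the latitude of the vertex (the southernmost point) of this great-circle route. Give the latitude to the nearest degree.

≈ 15°S

The great circle lies in the plane with unit normal n̂ = (p₁ × p₂)/|p₁ × p₂|.
Here n̂_z ≈ -0.967; the vertex latitude is φ_max = arccos|n̂_z| ≈ 14.7°.
Check via Clairaut: cos φ_max = |cos φ₁| · sin C = cos(12.0°)·sin(98.6°) ≈ 0.967, again giving ≈ 14.7°.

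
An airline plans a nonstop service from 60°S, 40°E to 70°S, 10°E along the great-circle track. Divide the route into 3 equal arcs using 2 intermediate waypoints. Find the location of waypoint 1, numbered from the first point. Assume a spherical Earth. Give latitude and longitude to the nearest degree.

≈ 64°S, 32°E

From cos δ = sin φ₁ sin φ₂ + cos φ₁ cos φ₂ cos Δλ, the central angle is δ ≈ 0.277 rad (15.9°).
Interpolate at f = 1/3 with slerp weights a = sin((1−f)δ)/sin δ ≈ 0.671, b = sin(fδ)/sin δ ≈ 0.337.
p = a·p₁ + b·p₂ ≈ (0.371, 0.236, -0.898); φ = arcsin(p_z) ≈ -63.94°, λ = atan2(p_y, p_x) ≈ 32.46°.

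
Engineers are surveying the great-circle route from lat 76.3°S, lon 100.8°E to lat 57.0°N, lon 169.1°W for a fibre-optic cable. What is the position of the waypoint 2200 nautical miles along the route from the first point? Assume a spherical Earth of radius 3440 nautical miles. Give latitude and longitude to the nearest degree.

≈ lat 47°S, lon 156°E

Convert each endpoint to a unit vector on the sphere (x = cos φ cos λ, y = cos φ sin λ, z = sin φ).
The central angle between the endpoints is δ = arccos(p₁·p₂) ≈ 2.524 rad (144.6°). The total great-circle distance is δ·R ≈ 2.524 × 3440 ≈ 8681 nmi, so the target fraction is f = 2200/8681 ≈ 0.253.
Interpolate at f ≈ 0.253 with slerp weights a = sin((1−f)δ)/sin δ ≈ 1.642, b = sin(fδ)/sin δ ≈ 1.030.
p = a·p₁ + b·p₂ ≈ (-0.624, 0.276, -0.731); φ = arcsin(p_z) ≈ -47.00°, λ = atan2(p_y, p_x) ≈ 156.14°.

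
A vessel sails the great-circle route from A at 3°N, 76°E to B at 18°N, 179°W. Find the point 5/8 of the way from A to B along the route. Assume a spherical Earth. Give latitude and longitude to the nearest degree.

≈ 19°N, 140°E

Convert each endpoint to a unit vector on the sphere (x = cos φ cos λ, y = cos φ sin λ, z = sin φ).
The central angle between the endpoints is δ = arccos(p₁·p₂) ≈ 1.803 rad (103.3°).
Interpolate at f = 5/8 with slerp weights a = sin((1−f)δ)/sin δ ≈ 0.643, b = sin(fδ)/sin δ ≈ 0.928.
p = a·p₁ + b·p₂ ≈ (-0.727, 0.607, 0.320); φ = arcsin(p_z) ≈ 18.68°, λ = atan2(p_y, p_x) ≈ 140.11°.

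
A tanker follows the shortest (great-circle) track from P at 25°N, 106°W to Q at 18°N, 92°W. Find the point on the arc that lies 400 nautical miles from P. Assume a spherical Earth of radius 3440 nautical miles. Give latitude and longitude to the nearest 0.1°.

Write both endpoints as unit vectors p₁, p₂ with components (cos φ cos λ, cos φ sin λ, sin φ).
The central angle between the endpoints is δ = arccos(p₁·p₂) ≈ 0.258 rad (14.8°). The total great-circle distance is δ·R ≈ 0.258 × 3440 ≈ 887 nmi, so the target fraction is f = 400/887 ≈ 0.451.
Interpolate at f ≈ 0.451 with slerp weights a = sin((1−f)δ)/sin δ ≈ 0.553, b = sin(fδ)/sin δ ≈ 0.455.
p = a·p₁ + b·p₂ ≈ (-0.153, -0.914, 0.374); φ = arcsin(p_z) ≈ 21.99°, λ = atan2(p_y, p_x) ≈ -99.52°.

≈ 22.0°N, 99.5°W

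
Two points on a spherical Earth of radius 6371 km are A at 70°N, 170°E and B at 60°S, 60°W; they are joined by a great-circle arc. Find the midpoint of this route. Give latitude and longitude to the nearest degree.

Write both endpoints as unit vectors p₁, p₂ with components (cos φ cos λ, cos φ sin λ, sin φ).
The central angle between the endpoints is δ = arccos(p₁·p₂) ≈ 2.748 rad (157.5°).
Interpolate at f = 1/2 with slerp weights a = sin((1−f)δ)/sin δ ≈ 2.560, b = sin(fδ)/sin δ ≈ 2.560.
p = a·p₁ + b·p₂ ≈ (-0.222, -0.957, 0.189); φ = arcsin(p_z) ≈ 10.87°, λ = atan2(p_y, p_x) ≈ -103.08°.

≈ 11°N, 103°W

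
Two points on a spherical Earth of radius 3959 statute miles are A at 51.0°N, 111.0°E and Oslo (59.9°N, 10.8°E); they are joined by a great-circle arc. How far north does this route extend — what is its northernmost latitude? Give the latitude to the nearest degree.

≈ 67°N

The great circle lies in the plane with unit normal n̂ = (p₁ × p₂)/|p₁ × p₂|.
Here n̂_z ≈ -0.394; the vertex latitude is φ_max = arccos|n̂_z| ≈ 66.8°.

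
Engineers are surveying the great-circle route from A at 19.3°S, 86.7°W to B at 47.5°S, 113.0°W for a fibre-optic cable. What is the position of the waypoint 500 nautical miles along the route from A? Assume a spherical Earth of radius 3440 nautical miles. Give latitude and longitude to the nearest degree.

Convert each endpoint to a unit vector on the sphere (x = cos φ cos λ, y = cos φ sin λ, z = sin φ).
The central angle between the endpoints is δ = arccos(p₁·p₂) ≈ 0.618 rad (35.4°). The total great-circle distance is δ·R ≈ 0.618 × 3440 ≈ 2124 nmi, so the target fraction is f = 500/2124 ≈ 0.235.
Interpolate at f ≈ 0.235 with slerp weights a = sin((1−f)δ)/sin δ ≈ 0.786, b = sin(fδ)/sin δ ≈ 0.250.
p = a·p₁ + b·p₂ ≈ (-0.023, -0.896, -0.444); φ = arcsin(p_z) ≈ -26.36°, λ = atan2(p_y, p_x) ≈ -91.49°.

≈ 26°S, 91°W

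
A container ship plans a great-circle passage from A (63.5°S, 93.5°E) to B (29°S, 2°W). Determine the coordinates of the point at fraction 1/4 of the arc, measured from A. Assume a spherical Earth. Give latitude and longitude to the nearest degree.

≈ (64°S, 55°E)

Write both endpoints as unit vectors p₁, p₂ with components (cos φ cos λ, cos φ sin λ, sin φ).
The central angle between the endpoints is δ = arccos(p₁·p₂) ≈ 1.163 rad (66.6°).
Interpolate at f = 1/4 with slerp weights a = sin((1−f)δ)/sin δ ≈ 0.834, b = sin(fδ)/sin δ ≈ 0.312.
p = a·p₁ + b·p₂ ≈ (0.250, 0.362, -0.898); φ = arcsin(p_z) ≈ -63.89°, λ = atan2(p_y, p_x) ≈ 55.34°.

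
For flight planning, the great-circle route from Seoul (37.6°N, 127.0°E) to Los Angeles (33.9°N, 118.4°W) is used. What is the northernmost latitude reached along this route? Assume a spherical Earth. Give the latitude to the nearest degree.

The great circle lies in the plane with unit normal n̂ = (p₁ × p₂)/|p₁ × p₂|.
Here n̂_z ≈ +0.599; the vertex latitude is φ_max = arccos|n̂_z| ≈ 53.2°.
Check via Clairaut: cos φ_max = |cos φ₁| · sin C = cos(37.6°)·sin(49.1°) ≈ 0.599, again giving ≈ 53.2°.

≈ 53°N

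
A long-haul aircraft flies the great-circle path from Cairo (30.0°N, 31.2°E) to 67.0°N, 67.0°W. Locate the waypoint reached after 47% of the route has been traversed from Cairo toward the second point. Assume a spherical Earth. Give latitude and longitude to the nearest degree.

≈ 56°N, 8°E

Write both endpoints as unit vectors p₁, p₂ with components (cos φ cos λ, cos φ sin λ, sin φ).
The central angle between the endpoints is δ = arccos(p₁·p₂) ≈ 1.146 rad (65.7°).
Interpolate at f = 0.47 with slerp weights a = sin((1−f)δ)/sin δ ≈ 0.626, b = sin(fδ)/sin δ ≈ 0.563.
p = a·p₁ + b·p₂ ≈ (0.550, 0.079, 0.831); φ = arcsin(p_z) ≈ 56.25°, λ = atan2(p_y, p_x) ≈ 8.13°.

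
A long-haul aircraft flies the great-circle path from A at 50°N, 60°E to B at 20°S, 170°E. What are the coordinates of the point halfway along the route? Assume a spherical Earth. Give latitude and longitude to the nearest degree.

From cos δ = sin φ₁ sin φ₂ + cos φ₁ cos φ₂ cos Δλ, the central angle is δ ≈ 2.058 rad (117.9°).
Interpolate at f = 1/2 with slerp weights a = sin((1−f)δ)/sin δ ≈ 0.970, b = sin(fδ)/sin δ ≈ 0.970.
p = a·p₁ + b·p₂ ≈ (-0.586, 0.698, 0.411); φ = arcsin(p_z) ≈ 24.29°, λ = atan2(p_y, p_x) ≈ 130.00°.

≈ 24°N, 130°E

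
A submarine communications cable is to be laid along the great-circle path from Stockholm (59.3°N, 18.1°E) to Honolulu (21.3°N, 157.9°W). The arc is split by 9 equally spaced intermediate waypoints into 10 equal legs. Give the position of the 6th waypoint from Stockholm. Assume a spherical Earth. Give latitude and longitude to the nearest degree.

Convert each endpoint to a unit vector on the sphere (x = cos φ cos λ, y = cos φ sin λ, z = sin φ).
The central angle between the endpoints is δ = arccos(p₁·p₂) ≈ 1.734 rad (99.3°).
Interpolate at f = 6/10 with slerp weights a = sin((1−f)δ)/sin δ ≈ 0.648, b = sin(fδ)/sin δ ≈ 0.874.
p = a·p₁ + b·p₂ ≈ (-0.440, -0.204, 0.875); φ = arcsin(p_z) ≈ 60.99°, λ = atan2(p_y, p_x) ≈ -155.17°.

≈ 61°N, 155°W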